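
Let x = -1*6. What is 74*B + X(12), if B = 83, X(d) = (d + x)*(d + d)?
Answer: 6286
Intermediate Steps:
x = -6
X(d) = 2*d*(-6 + d) (X(d) = (d - 6)*(d + d) = (-6 + d)*(2*d) = 2*d*(-6 + d))
74*B + X(12) = 74*83 + 2*12*(-6 + 12) = 6142 + 2*12*6 = 6142 + 144 = 6286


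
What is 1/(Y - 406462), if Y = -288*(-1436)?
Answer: 1/7106 ≈ 0.00014073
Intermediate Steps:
Y = 413568
1/(Y - 406462) = 1/(413568 - 406462) = 1/7106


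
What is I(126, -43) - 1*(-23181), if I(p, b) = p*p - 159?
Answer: 38898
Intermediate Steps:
I(p, b) = -159 + p**2 (I(p, b) = p**2 - 159 = -159 + p**2)
I(126, -43) - 1*(-23181) = (-159 + 126**2) - 1*(-23181) = (-159 + 15876) + 23181 = 15717 + 23181 = 38898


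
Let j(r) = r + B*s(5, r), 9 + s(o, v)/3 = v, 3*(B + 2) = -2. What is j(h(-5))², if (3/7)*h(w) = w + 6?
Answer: 27889/9 ≈ 3098.8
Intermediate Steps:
B = -8/3 (B = -2 + (⅓)*(-2) = -2 - ⅔ = -8/3 ≈ -2.6667)
s(o, v) = -27 + 3*v
h(w) = 14 + 7*w/3 (h(w) = 7*(w + 6)/3 = 7*(6 + w)/3 = 14 + 7*w/3)
j(r) = 72 - 7*r (j(r) = r - 8*(-27 + 3*r)/3 = r + (72 - 8*r) = 72 - 7*r)
j(h(-5))² = (72 - 7*(14 + (7/3)*(-5)))² = (72 - 7*(14 - 35/3))² = (72 - 7*7/3)² = (72 - 49/3)² = (167/3)² = 27889/9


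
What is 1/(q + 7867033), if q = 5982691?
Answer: 1/13849724 ≈ 7.2204e-8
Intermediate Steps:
1/(q + 7867033) = 1/(5982691 + 7867033) = 1/13849724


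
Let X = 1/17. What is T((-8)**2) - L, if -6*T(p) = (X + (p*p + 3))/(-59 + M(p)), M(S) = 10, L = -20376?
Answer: 16984822/833 ≈ 20390.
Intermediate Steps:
X = 1/17 ≈ 0.058824
T(p) = 26/2499 + p**2/294 (T(p) = -(1/17 + (p*p + 3))/(6*(-59 + 10)) = -(1/17 + (p**2 + 3))/(6*(-49)) = -(1/17 + (3 + p**2))*(-1)/(6*49) = -(52/17 + p**2)*(-1)/(6*49) = -(-52/833 - p**2/49)/6 = 26/2499 + p**2/294)
T((-8)**2) - L = (26/2499 + ((-8)**2)**2/294) - 1*(-20376) = (26/2499 + (1/294)*64**2) + 20376 = (26/2499 + (1/294)*4096) + 20376 = (26/2499 + 2048/147) + 20376 = 11614/833 + 20376 = 16984822/833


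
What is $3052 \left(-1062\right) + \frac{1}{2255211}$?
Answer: $- \frac{7309644018263}{2255211} \approx -3.2412 \cdot 10^{6}$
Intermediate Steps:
$3052 \left(-1062\right) + \frac{1}{2255211} = -3241224 + \frac{1}{2255211} = - \frac{7309644018263}{2255211}$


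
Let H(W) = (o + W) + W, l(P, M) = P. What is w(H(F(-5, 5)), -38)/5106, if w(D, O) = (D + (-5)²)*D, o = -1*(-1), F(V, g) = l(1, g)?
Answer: 14/851 ≈ 0.016451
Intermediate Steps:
F(V, g) = 1
o = 1
H(W) = 1 + 2*W (H(W) = (1 + W) + W = 1 + 2*W)
w(D, O) = D*(25 + D) (w(D, O) = (D + 25)*D = (25 + D)*D = D*(25 + D))
w(H(F(-5, 5)), -38)/5106 = ((1 + 2*1)*(25 + (1 + 2*1)))/5106 = ((1 + 2)*(25 + (1 + 2)))*(1/5106) = (3*(25 + 3))*(1/5106) = (3*28)*(1/5106) = 84*(1/5106) = 14/851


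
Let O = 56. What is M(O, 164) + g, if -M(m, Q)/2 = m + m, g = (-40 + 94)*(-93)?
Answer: -5246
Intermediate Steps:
g = -5022 (g = 54*(-93) = -5022)
M(m, Q) = -4*m (M(m, Q) = -2*(m + m) = -4*m)
M(O, 164) + g = -4*56 - 5022 = -224 - 5022 = -5246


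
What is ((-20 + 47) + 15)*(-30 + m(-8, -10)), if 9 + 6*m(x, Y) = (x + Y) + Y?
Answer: -1519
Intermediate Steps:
m(x, Y) = -3/2 + Y/3 + x/6 (m(x, Y) = -3/2 + ((x + Y) + Y)/6 = -3/2 + ((Y + x) + Y)/6 = -3/2 + (x + 2*Y)/6 = -3/2 + (Y/3 + x/6) = -3/2 + Y/3 + x/6)
((-20 + 47) + 15)*(-30 + m(-8, -10)) = ((-20 + 47) + 15)*(-30 + (-3/2 + (1/3)*(-10) + (1/6)*(-8))) = (27 + 15)*(-30 + (-3/2 - 10/3 - 4/3)) = 42*(-30 - 37/6) = 42*(-217/6) = -1519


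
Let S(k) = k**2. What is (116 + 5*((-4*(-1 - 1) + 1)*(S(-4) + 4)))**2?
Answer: 1032256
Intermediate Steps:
(116 + 5*((-4*(-1 - 1) + 1)*(S(-4) + 4)))**2 = (116 + 5*((-4*(-1 - 1) + 1)*((-4)**2 + 4)))**2 = (116 + 5*((-4*(-2) + 1)*(16 + 4)))**2 = (116 + 5*((8 + 1)*20))**2 = (116 + 5*(9*20))**2 = (116 + 5*180)**2 = (116 + 900)**2 = 1016**2 = 1032256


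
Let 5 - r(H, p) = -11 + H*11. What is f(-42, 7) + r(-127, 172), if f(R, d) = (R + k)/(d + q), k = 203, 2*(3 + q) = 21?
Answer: 41299/29 ≈ 1424.1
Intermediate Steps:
q = 15/2 (q = -3 + (½)*21 = -3 + 21/2 = 15/2 ≈ 7.5000)
f(R, d) = (203 + R)/(15/2 + d) (f(R, d) = (R + 203)/(d + 15/2) = (203 + R)/(15/2 + d))
r(H, p) = 16 - 11*H (r(H, p) = 5 - (-11 + H*11) = 5 - (-11 + 11*H) = 5 + (11 - 11*H) = 16 - 11*H)
f(-42, 7) + r(-127, 172) = 2*(203 - 42)/(15 + 2*7) + (16 - 11*(-127)) = 2*161/(15 + 14) + (16 + 1397) = 2*161/29 + 1413 = 2*(1/29)*161 + 1413 = 322/29 + 1413 = 41299/29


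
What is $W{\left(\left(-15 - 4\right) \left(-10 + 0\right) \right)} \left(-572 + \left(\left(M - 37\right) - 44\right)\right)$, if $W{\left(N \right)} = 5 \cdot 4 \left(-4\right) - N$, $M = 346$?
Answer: $82890$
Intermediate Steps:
$W{\left(N \right)} = -80 - N$ ($W{\left(N \right)} = 20 \left(-4\right) - N = -80 - N$)
$W{\left(\left(-15 - 4\right) \left(-10 + 0\right) \right)} \left(-572 + \left(\left(M - 37\right) - 44\right)\right) = \left(-80 - \left(-15 - 4\right) \left(-10 + 0\right)\right) \left(-572 + \left(\left(346 - 37\right) - 44\right)\right) = \left(-80 - \left(-19\right) \left(-10\right)\right) \left(-572 + \left(309 - 44\right)\right) = \left(-80 - 190\right) \left(-572 + 265\right) = \left(-80 - 190\right) \left(-307\right) = \left(-270\right) \left(-307\right) = 82890$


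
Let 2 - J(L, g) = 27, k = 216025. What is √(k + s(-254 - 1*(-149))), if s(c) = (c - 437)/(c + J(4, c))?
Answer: 2*√228180810/65 ≈ 464.79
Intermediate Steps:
J(L, g) = -25 (J(L, g) = 2 - 1*27 = 2 - 27 = -25)
s(c) = (-437 + c)/(-25 + c) (s(c) = (c - 437)/(c - 25) = (-437 + c)/(-25 + c))
√(k + s(-254 - 1*(-149))) = √(216025 + (-437 + (-254 - 1*(-149)))/(-25 + (-254 - 1*(-149)))) = √(216025 + (-437 + (-254 + 149))/(-25 + (-254 + 149))) = √(216025 + (-437 - 105)/(-25 - 105)) = √(216025 - 542/(-130)) = √(216025 - 1/130*(-542)) = √(216025 + 271/65) = √(14041896/65) = 2*√228180810/65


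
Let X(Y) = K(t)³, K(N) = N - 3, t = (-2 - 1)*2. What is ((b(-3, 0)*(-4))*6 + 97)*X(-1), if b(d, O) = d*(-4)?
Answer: 139239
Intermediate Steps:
t = -6 (t = -3*2 = -6)
K(N) = -3 + N
X(Y) = -729 (X(Y) = (-3 - 6)³ = (-9)³ = -729)
b(d, O) = -4*d
((b(-3, 0)*(-4))*6 + 97)*X(-1) = ((-4*(-3)*(-4))*6 + 97)*(-729) = ((12*(-4))*6 + 97)*(-729) = (-48*6 + 97)*(-729) = (-288 + 97)*(-729) = -191*(-729) = 139239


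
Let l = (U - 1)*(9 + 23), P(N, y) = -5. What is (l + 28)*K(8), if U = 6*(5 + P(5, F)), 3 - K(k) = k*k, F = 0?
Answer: 244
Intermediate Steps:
K(k) = 3 - k² (K(k) = 3 - k*k = 3 - k²)
U = 0 (U = 6*(5 - 5) = 6*0 = 0)
l = -32 (l = (0 - 1)*(9 + 23) = -1*32 = -32)
(l + 28)*K(8) = (-32 + 28)*(3 - 1*8²) = -4*(3 - 1*64) = -4*(3 - 64) = -4*(-61) = 244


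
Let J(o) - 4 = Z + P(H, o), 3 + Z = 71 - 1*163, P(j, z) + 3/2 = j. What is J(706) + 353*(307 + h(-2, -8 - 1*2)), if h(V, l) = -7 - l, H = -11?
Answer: 218653/2 ≈ 1.0933e+5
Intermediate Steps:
P(j, z) = -3/2 + j
Z = -95 (Z = -3 + (71 - 1*163) = -3 + (71 - 163) = -3 - 92 = -95)
J(o) = -207/2 (J(o) = 4 + (-95 + (-3/2 - 11)) = 4 + (-95 - 25/2) = 4 - 215/2 = -207/2)
J(706) + 353*(307 + h(-2, -8 - 1*2)) = -207/2 + 353*(307 + (-7 - (-8 - 1*2))) = -207/2 + 353*(307 + (-7 - (-8 - 2))) = -207/2 + 353*(307 + (-7 - 1*(-10))) = -207/2 + 353*(307 + (-7 + 10)) = -207/2 + 353*(307 + 3) = -207/2 + 353*310 = -207/2 + 109430 = 218653/2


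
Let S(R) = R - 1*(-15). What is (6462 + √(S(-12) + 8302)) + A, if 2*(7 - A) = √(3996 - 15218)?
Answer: 6469 + √8305 - I*√11222/2 ≈ 6560.1 - 52.967*I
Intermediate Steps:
A = 7 - I*√11222/2 (A = 7 - √(3996 - 15218)/2 = 7 - I*√11222/2 ≈ 7.0 - 52.967*I)
S(R) = 15 + R (S(R) = R + 15 = 15 + R)
(6462 + √(S(-12) + 8302)) + A = (6462 + √((15 - 12) + 8302)) + (7 - I*√11222/2) = (6462 + √(3 + 8302)) + (7 - I*√11222/2) = (6462 + √8305) + (7 - I*√11222/2) = 6469 + √8305 - I*√11222/2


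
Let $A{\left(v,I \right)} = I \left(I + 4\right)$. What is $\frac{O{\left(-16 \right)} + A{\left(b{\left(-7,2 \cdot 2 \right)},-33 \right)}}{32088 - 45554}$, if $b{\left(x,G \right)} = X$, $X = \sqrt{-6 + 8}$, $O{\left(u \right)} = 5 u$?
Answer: $- \frac{877}{13466} \approx -0.065127$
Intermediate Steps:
$X = \sqrt{2} \approx 1.4142$
$b{\left(x,G \right)} = \sqrt{2}$
$A{\left(v,I \right)} = I \left(4 + I\right)$
$\frac{O{\left(-16 \right)} + A{\left(b{\left(-7,2 \cdot 2 \right)},-33 \right)}}{32088 - 45554} = \frac{5 \left(-16\right) - 33 \left(4 - 33\right)}{32088 - 45554} = \frac{-80 - -957}{-13466} = \left(-80 + 957\right) \left(- \frac{1}{13466}\right) = 877 \left(- \frac{1}{13466}\right) = - \frac{877}{13466}$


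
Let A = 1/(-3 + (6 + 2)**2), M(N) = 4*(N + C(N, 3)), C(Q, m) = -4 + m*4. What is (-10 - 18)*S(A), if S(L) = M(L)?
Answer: -54768/61 ≈ -897.84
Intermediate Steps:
C(Q, m) = -4 + 4*m
M(N) = 32 + 4*N (M(N) = 4*(N + (-4 + 4*3)) = 4*(N + (-4 + 12)) = 4*(N + 8) = 4*(8 + N) = 32 + 4*N)
A = 1/61 (A = 1/(-3 + 8**2) = 1/(-3 + 64) = 1/61 ≈ 0.016393)
S(L) = 32 + 4*L
(-10 - 18)*S(A) = (-10 - 18)*(32 + 4*(1/61)) = -28*(32 + 4/61) = -28*1956/61 = -54768/61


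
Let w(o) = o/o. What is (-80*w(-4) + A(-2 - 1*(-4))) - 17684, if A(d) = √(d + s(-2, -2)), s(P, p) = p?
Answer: -17764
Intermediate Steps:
w(o) = 1
A(d) = √(-2 + d) (A(d) = √(d - 2) = √(-2 + d))
(-80*w(-4) + A(-2 - 1*(-4))) - 17684 = (-80*1 + √(-2 + (-2 - 1*(-4)))) - 17684 = (-80 + √(-2 + (-2 + 4))) - 17684 = (-80 + √(-2 + 2)) - 17684 = (-80 + √0) - 17684 = (-80 + 0) - 17684 = -80 - 17684 = -17764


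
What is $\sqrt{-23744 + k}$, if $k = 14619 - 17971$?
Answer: $2 i \sqrt{6774} \approx 164.61 i$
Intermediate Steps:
$k = -3352$ ($k = 14619 - 17971 = -3352$)
$\sqrt{-23744 + k} = \sqrt{-23744 - 3352} = \sqrt{-27096} = 2 i \sqrt{6774}$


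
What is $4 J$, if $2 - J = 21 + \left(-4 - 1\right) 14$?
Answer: $204$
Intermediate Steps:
$J = 51$ ($J = 2 - \left(21 + \left(-4 - 1\right) 14\right) = 2 - \left(21 - 70\right) = 2 - -49 = 2 + 49 = 51$)
$4 J = 4 \cdot 51 = 204$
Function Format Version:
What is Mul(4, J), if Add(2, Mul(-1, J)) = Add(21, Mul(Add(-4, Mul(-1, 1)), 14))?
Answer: 204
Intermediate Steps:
J = 51 (J = Add(2, Mul(-1, Add(21, Mul(Add(-4, Mul(-1, 1)), 14)))) = Add(2, Mul(-1, Add(21, Mul(Add(-4, -1), 14)))) = Add(2, Mul(-1, Add(21, Mul(-5, 14)))) = Add(2, Mul(-1, Add(21, -70))) = Add(2, Mul(-1, -49)) = Add(2, 49) = 51)
Mul(4, J) = Mul(4, 51) = 204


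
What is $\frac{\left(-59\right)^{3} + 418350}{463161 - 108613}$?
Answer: $\frac{212971}{354548} \approx 0.60068$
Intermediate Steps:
$\frac{\left(-59\right)^{3} + 418350}{463161 - 108613} = \frac{-205379 + 418350}{354548} = 212971 \cdot \frac{1}{354548} = \frac{212971}{354548}$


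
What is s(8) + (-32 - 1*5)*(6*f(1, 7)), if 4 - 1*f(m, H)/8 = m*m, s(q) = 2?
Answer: -5326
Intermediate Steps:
f(m, H) = 32 - 8*m² (f(m, H) = 32 - 8*m*m = 32 - 8*m²)
s(8) + (-32 - 1*5)*(6*f(1, 7)) = 2 + (-32 - 1*5)*(6*(32 - 8*1²)) = 2 + (-32 - 5)*(6*(32 - 8*1)) = 2 - 222*(32 - 8) = 2 - 222*24 = 2 - 37*144 = 2 - 5328 = -5326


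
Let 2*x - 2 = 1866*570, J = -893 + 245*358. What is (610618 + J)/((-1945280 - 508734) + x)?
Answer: -697435/1922203 ≈ -0.36283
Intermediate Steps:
J = 86817 (J = -893 + 87710 = 86817)
x = 531811 (x = 1 + (1866*570)/2 = 1 + (½)*1063620 = 1 + 531810 = 531811)
(610618 + J)/((-1945280 - 508734) + x) = (610618 + 86817)/((-1945280 - 508734) + 531811) = 697435/(-2454014 + 531811) = 697435/(-1922203) = 697435*(-1/1922203) = -697435/1922203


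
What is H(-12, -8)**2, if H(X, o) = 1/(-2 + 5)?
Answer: 1/9 ≈ 0.11111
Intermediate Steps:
H(X, o) = 1/3
H(-12, -8)**2 = (1/3)**2 = 1/9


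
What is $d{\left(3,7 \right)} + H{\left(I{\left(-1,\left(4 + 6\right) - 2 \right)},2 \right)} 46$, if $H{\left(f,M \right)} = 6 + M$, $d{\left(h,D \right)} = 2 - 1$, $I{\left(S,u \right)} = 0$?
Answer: $369$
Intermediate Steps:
$d{\left(h,D \right)} = 1$ ($d{\left(h,D \right)} = 2 - 1 = 1$)
$d{\left(3,7 \right)} + H{\left(I{\left(-1,\left(4 + 6\right) - 2 \right)},2 \right)} 46 = 1 + \left(6 + 2\right) 46 = 1 + 8 \cdot 46 = 1 + 368 = 369$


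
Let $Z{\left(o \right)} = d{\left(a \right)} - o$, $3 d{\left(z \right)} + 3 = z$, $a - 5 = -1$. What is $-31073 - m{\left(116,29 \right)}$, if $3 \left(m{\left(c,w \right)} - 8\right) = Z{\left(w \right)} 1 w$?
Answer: $- \frac{277235}{9} \approx -30804.0$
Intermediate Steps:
$a = 4$ ($a = 5 - 1 = 4$)
$d{\left(z \right)} = -1 + \frac{z}{3}$
$Z{\left(o \right)} = \frac{1}{3} - o$ ($Z{\left(o \right)} = \left(-1 + \frac{1}{3} \cdot 4\right) - o = \left(-1 + \frac{4}{3}\right) - o = \frac{1}{3} - o$)
$m{\left(c,w \right)} = 8 + \frac{w \left(\frac{1}{3} - w\right)}{3}$ ($m{\left(c,w \right)} = 8 + \frac{\left(\frac{1}{3} - w\right) 1 w}{3} = 8 + \frac{\left(\frac{1}{3} - w\right) w}{3} = 8 + \frac{w \left(\frac{1}{3} - w\right)}{3}$)
$-31073 - m{\left(116,29 \right)} = -31073 - \left(8 - \frac{29 \left(-1 + 3 \cdot 29\right)}{9}\right) = -31073 - \left(8 - \frac{29 \left(-1 + 87\right)}{9}\right) = -31073 - \left(8 - \frac{29}{9} \cdot 86\right) = -31073 - \left(8 - \frac{2494}{9}\right) = -31073 - - \frac{2422}{9} = -31073 + \frac{2422}{9} = - \frac{277235}{9}$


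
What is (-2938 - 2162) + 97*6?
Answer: -4518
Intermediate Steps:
(-2938 - 2162) + 97*6 = -5100 + 582 = -4518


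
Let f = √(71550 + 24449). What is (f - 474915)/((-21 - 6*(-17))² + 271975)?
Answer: -474915/278536 + √95999/278536 ≈ -1.7039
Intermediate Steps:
f = √95999 ≈ 309.84
(f - 474915)/((-21 - 6*(-17))² + 271975) = (√95999 - 474915)/((-21 - 6*(-17))² + 271975) = (-474915 + √95999)/((-21 + 102)² + 271975) = (-474915 + √95999)/(81² + 271975) = (-474915 + √95999)/(6561 + 271975) = (-474915 + √95999)/278536 = (-474915 + √95999)*(1/278536) = -474915/278536 + √95999/278536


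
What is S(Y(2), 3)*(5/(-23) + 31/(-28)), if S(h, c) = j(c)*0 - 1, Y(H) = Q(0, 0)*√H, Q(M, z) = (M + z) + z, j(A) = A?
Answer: 853/644 ≈ 1.3245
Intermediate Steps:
Q(M, z) = M + 2*z
Y(H) = 0 (Y(H) = (0 + 2*0)*√H = (0 + 0)*√H = 0*√H = 0)
S(h, c) = -1 (S(h, c) = c*0 - 1 = 0 - 1 = -1)
S(Y(2), 3)*(5/(-23) + 31/(-28)) = -(5/(-23) + 31/(-28)) = -(5*(-1/23) + 31*(-1/28)) = -(-5/23 - 31/28) = -1*(-853/644) = 853/644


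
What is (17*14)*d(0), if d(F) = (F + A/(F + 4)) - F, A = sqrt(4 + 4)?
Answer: 119*sqrt(2) ≈ 168.29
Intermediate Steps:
A = 2*sqrt(2) (A = sqrt(8) = 2*sqrt(2) ≈ 2.8284)
d(F) = 2*sqrt(2)/(4 + F) (d(F) = (F + (2*sqrt(2))/(F + 4)) - F = (F + (2*sqrt(2))/(4 + F)) - F = (F + 2*sqrt(2)/(4 + F)) - F = 2*sqrt(2)/(4 + F))
(17*14)*d(0) = (17*14)*(2*sqrt(2)/(4 + 0)) = 238*(2*sqrt(2)/4) = 238*(2*sqrt(2)*(1/4)) = 238*(sqrt(2)/2) = 119*sqrt(2)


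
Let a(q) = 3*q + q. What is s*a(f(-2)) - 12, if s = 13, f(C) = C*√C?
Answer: -12 - 104*I*√2 ≈ -12.0 - 147.08*I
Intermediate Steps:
f(C) = C^(3/2)
a(q) = 4*q
s*a(f(-2)) - 12 = 13*(4*(-2)^(3/2)) - 12 = 13*(4*(-2*I*√2)) - 12 = 13*(-8*I*√2) - 12 = -104*I*√2 - 12 = -12 - 104*I*√2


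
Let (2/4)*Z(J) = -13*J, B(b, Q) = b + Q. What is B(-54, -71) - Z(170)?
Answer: 4295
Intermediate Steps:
B(b, Q) = Q + b
Z(J) = -26*J (Z(J) = 2*(-13*J) = -26*J)
B(-54, -71) - Z(170) = (-71 - 54) - (-26)*170 = -125 - 1*(-4420) = -125 + 4420 = 4295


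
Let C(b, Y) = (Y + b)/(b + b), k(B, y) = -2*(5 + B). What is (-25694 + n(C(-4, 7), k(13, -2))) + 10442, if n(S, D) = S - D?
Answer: -121731/8 ≈ -15216.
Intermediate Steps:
k(B, y) = -10 - 2*B
C(b, Y) = (Y + b)/(2*b) (C(b, Y) = (Y + b)/((2*b)) = (Y + b)*(1/(2*b)) = (Y + b)/(2*b))
(-25694 + n(C(-4, 7), k(13, -2))) + 10442 = (-25694 + ((1/2)*(7 - 4)/(-4) - (-10 - 2*13))) + 10442 = (-25694 + ((1/2)*(-1/4)*3 - (-10 - 26))) + 10442 = (-25694 + (-3/8 - 1*(-36))) + 10442 = (-25694 + (-3/8 + 36)) + 10442 = (-25694 + 285/8) + 10442 = -205267/8 + 10442 = -121731/8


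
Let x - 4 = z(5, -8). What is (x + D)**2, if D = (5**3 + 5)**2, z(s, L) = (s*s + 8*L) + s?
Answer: 284596900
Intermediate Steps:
z(s, L) = s + s**2 + 8*L (z(s, L) = (s**2 + 8*L) + s = s + s**2 + 8*L)
x = -30 (x = 4 + (5 + 5**2 + 8*(-8)) = 4 + (5 + 25 - 64) = 4 - 34 = -30)
D = 16900 (D = (125 + 5)**2 = 130**2 = 16900)
(x + D)**2 = (-30 + 16900)**2 = 16870**2 = 284596900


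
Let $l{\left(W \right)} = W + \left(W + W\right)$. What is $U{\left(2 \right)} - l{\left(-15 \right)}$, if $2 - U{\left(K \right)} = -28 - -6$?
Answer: $69$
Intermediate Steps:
$U{\left(K \right)} = 24$ ($U{\left(K \right)} = 2 - \left(-28 - -6\right) = 2 - \left(-28 + 6\right) = 2 - -22 = 2 + 22 = 24$)
$l{\left(W \right)} = 3 W$ ($l{\left(W \right)} = W + 2 W = 3 W$)
$U{\left(2 \right)} - l{\left(-15 \right)} = 24 - 3 \left(-15\right) = 24 - -45 = 24 + 45 = 69$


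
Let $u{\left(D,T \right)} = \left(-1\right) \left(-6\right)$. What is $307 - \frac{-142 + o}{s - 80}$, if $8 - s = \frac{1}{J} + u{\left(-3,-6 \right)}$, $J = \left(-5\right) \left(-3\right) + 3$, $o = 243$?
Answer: $\frac{433153}{1405} \approx 308.29$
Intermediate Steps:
$J = 18$ ($J = 15 + 3 = 18$)
$u{\left(D,T \right)} = 6$
$s = \frac{35}{18}$ ($s = 8 - \left(\frac{1}{18} + 6\right) = 8 - \frac{109}{18} = \frac{35}{18} \approx 1.9444$)
$307 - \frac{-142 + o}{s - 80} = 307 - \frac{-142 + 243}{\frac{35}{18} - 80} = 307 - \frac{101}{- \frac{1405}{18}} = 307 - 101 \left(- \frac{18}{1405}\right) = 307 - - \frac{1818}{1405} = 307 + \frac{1818}{1405} = \frac{433153}{1405}$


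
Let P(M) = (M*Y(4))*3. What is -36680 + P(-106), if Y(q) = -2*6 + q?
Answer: -34136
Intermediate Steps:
Y(q) = -12 + q
P(M) = -24*M (P(M) = (M*(-12 + 4))*3 = (M*(-8))*3 = -8*M*3 = -24*M)
-36680 + P(-106) = -36680 - 24*(-106) = -36680 + 2544 = -34136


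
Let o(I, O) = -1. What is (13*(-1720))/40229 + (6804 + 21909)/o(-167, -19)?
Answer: -1155117637/40229 ≈ -28714.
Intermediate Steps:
(13*(-1720))/40229 + (6804 + 21909)/o(-167, -19) = (13*(-1720))/40229 + (6804 + 21909)/(-1) = -22360*1/40229 + 28713*(-1) = -22360/40229 - 28713 = -1155117637/40229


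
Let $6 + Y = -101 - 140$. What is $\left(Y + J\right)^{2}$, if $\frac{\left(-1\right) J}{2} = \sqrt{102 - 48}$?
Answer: $61225 + 2964 \sqrt{6} \approx 68485.0$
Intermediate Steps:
$J = - 6 \sqrt{6}$ ($J = - 2 \sqrt{102 - 48} = - 2 \sqrt{54} = - 2 \cdot 3 \sqrt{6} = - 6 \sqrt{6} \approx -14.697$)
$Y = -247$ ($Y = -6 - 241 = -247$)
$\left(Y + J\right)^{2} = \left(-247 - 6 \sqrt{6}\right)^{2}$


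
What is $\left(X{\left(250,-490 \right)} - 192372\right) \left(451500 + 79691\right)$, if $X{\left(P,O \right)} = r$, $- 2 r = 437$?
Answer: $- \frac{204604680571}{2} \approx -1.023 \cdot 10^{11}$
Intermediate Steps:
$r = - \frac{437}{2}$ ($r = \left(- \frac{1}{2}\right) 437 = - \frac{437}{2} \approx -218.5$)
$X{\left(P,O \right)} = - \frac{437}{2}$
$\left(X{\left(250,-490 \right)} - 192372\right) \left(451500 + 79691\right) = \left(- \frac{437}{2} - 192372\right) \left(451500 + 79691\right) = \left(- \frac{385181}{2}\right) 531191 = - \frac{204604680571}{2}$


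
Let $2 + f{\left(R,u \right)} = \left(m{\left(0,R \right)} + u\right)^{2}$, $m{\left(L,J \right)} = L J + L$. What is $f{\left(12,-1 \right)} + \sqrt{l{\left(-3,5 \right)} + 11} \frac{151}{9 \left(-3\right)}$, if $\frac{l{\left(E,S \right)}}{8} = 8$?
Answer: $-1 - \frac{755 \sqrt{3}}{27} \approx -49.433$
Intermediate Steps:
$m{\left(L,J \right)} = L + J L$ ($m{\left(L,J \right)} = J L + L = L + J L$)
$f{\left(R,u \right)} = -2 + u^{2}$ ($f{\left(R,u \right)} = -2 + \left(0 \left(1 + R\right) + u\right)^{2} = -2 + \left(0 + u\right)^{2} = -2 + u^{2}$)
$l{\left(E,S \right)} = 64$ ($l{\left(E,S \right)} = 8 \cdot 8 = 64$)
$f{\left(12,-1 \right)} + \sqrt{l{\left(-3,5 \right)} + 11} \frac{151}{9 \left(-3\right)} = \left(-2 + \left(-1\right)^{2}\right) + \sqrt{64 + 11} \frac{151}{9 \left(-3\right)} = \left(-2 + 1\right) + \sqrt{75} \frac{151}{-27} = -1 + 5 \sqrt{3} \cdot 151 \left(- \frac{1}{27}\right) = -1 + 5 \sqrt{3} \left(- \frac{151}{27}\right) = -1 - \frac{755 \sqrt{3}}{27}$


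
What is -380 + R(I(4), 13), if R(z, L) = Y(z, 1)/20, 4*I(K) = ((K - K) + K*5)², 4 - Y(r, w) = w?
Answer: -7597/20 ≈ -379.85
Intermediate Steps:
Y(r, w) = 4 - w
I(K) = 25*K²/4 (I(K) = ((K - K) + K*5)²/4 = (0 + 5*K)²/4 = (5*K)²/4 = (25*K²)/4 = 25*K²/4)
R(z, L) = 3/20 (R(z, L) = (4 - 1*1)/20 = (4 - 1)*(1/20) = 3*(1/20) = 3/20)
-380 + R(I(4), 13) = -380 + 3/20 = -7597/20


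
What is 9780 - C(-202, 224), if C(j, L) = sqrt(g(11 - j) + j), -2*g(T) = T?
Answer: 9780 - I*sqrt(1234)/2 ≈ 9780.0 - 17.564*I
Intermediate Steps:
g(T) = -T/2
C(j, L) = sqrt(-11/2 + 3*j/2) (C(j, L) = sqrt(-(11 - j)/2 + j) = sqrt((-11/2 + j/2) + j) = sqrt(-11/2 + 3*j/2))
9780 - C(-202, 224) = 9780 - sqrt(-22 + 6*(-202))/2 = 9780 - sqrt(-22 - 1212)/2 = 9780 - sqrt(-1234)/2 = 9780 - I*sqrt(1234)/2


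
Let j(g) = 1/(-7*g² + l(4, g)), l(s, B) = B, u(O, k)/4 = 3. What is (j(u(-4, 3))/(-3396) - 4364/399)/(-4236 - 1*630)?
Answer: 4920287675/2189025222048 ≈ 0.0022477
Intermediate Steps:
u(O, k) = 12 (u(O, k) = 4*3 = 12)
j(g) = 1/(g - 7*g²) (j(g) = 1/(-7*g² + g) = 1/(g - 7*g²))
(j(u(-4, 3))/(-3396) - 4364/399)/(-4236 - 1*630) = (-1/(12*(-1 + 7*12))/(-3396) - 4364/399)/(-4236 - 1*630) = (-1*1/12/(-1 + 84)*(-1/3396) - 4364*1/399)/(-4236 - 630) = (-1*1/12/83*(-1/3396) - 4364/399)/(-4866) = (-1*1/12*1/83*(-1/3396) - 4364/399)*(-1/4866) = (-1/996*(-1/3396) - 4364/399)*(-1/4866) = (1/3382416 - 4364/399)*(-1/4866) = -4920287675/449861328*(-1/4866) = 4920287675/2189025222048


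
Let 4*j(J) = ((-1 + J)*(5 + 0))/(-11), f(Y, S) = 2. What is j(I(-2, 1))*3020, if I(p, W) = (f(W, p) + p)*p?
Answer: 3775/11 ≈ 343.18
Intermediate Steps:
I(p, W) = p*(2 + p) (I(p, W) = (2 + p)*p = p*(2 + p))
j(J) = 5/44 - 5*J/44 (j(J) = (((-1 + J)*(5 + 0))/(-11))/4 = (((-1 + J)*5)*(-1/11))/4 = ((-5 + 5*J)*(-1/11))/4 = (5/11 - 5*J/11)/4 = 5/44 - 5*J/44)
j(I(-2, 1))*3020 = (5/44 - (-5)*(2 - 2)/22)*3020 = (5/44 - (-5)*0/22)*3020 = (5/44 - 5/44*0)*3020 = (5/44 + 0)*3020 = (5/44)*3020 = 3775/11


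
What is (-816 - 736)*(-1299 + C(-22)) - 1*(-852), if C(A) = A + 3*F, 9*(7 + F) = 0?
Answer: 2083636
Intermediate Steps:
F = -7 (F = -7 + (⅑)*0 = -7 + 0 = -7)
C(A) = -21 + A (C(A) = A + 3*(-7) = A - 21 = -21 + A)
(-816 - 736)*(-1299 + C(-22)) - 1*(-852) = (-816 - 736)*(-1299 + (-21 - 22)) - 1*(-852) = -1552*(-1299 - 43) + 852 = -1552*(-1342) + 852 = 2082784 + 852 = 2083636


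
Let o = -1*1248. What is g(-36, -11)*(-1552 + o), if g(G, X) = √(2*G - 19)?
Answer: -2800*I*√91 ≈ -26710.0*I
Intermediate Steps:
g(G, X) = √(-19 + 2*G)
o = -1248
g(-36, -11)*(-1552 + o) = √(-19 + 2*(-36))*(-1552 - 1248) = √(-19 - 72)*(-2800) = √(-91)*(-2800) = (I*√91)*(-2800) = -2800*I*√91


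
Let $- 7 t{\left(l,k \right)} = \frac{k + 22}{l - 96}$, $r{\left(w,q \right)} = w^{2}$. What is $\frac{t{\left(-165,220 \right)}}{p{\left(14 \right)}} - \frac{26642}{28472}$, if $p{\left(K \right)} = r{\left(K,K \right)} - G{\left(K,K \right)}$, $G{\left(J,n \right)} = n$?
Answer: $- \frac{2212986941}{2366834652} \approx -0.935$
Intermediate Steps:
$p{\left(K \right)} = K^{2} - K$
$t{\left(l,k \right)} = - \frac{22 + k}{7 \left(-96 + l\right)}$ ($t{\left(l,k \right)} = - \frac{\left(k + 22\right) \frac{1}{l - 96}}{7} = - \frac{\left(22 + k\right) \frac{1}{-96 + l}}{7} = - \frac{\frac{1}{-96 + l} \left(22 + k\right)}{7} = - \frac{22 + k}{7 \left(-96 + l\right)}$)
$\frac{t{\left(-165,220 \right)}}{p{\left(14 \right)}} - \frac{26642}{28472} = \frac{\frac{1}{7} \frac{1}{-96 - 165} \left(-22 - 220\right)}{14 \left(-1 + 14\right)} - \frac{26642}{28472} = \frac{\frac{1}{7} \frac{1}{-261} \left(-22 - 220\right)}{14 \cdot 13} - \frac{13321}{14236} = \frac{\frac{1}{7} \left(- \frac{1}{261}\right) \left(-242\right)}{182} - \frac{13321}{14236} = \frac{242}{1827} \cdot \frac{1}{182} - \frac{13321}{14236} = \frac{121}{166257} - \frac{13321}{14236} = - \frac{2212986941}{2366834652}$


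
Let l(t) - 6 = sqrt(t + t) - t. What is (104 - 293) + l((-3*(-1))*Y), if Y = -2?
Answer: -177 + 2*I*sqrt(3) ≈ -177.0 + 3.4641*I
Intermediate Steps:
l(t) = 6 - t + sqrt(2)*sqrt(t) (l(t) = 6 + (sqrt(t + t) - t) = 6 + (sqrt(2*t) - t) = 6 + (sqrt(2)*sqrt(t) - t) = 6 + (-t + sqrt(2)*sqrt(t)) = 6 - t + sqrt(2)*sqrt(t))
(104 - 293) + l((-3*(-1))*Y) = (104 - 293) + (6 - (-3*(-1))*(-2) + sqrt(2)*sqrt(-3*(-1)*(-2))) = -189 + (6 - 3*(-2) + sqrt(2)*sqrt(3*(-2))) = -189 + (6 - 1*(-6) + sqrt(2)*sqrt(-6)) = -189 + (6 + 6 + sqrt(2)*(I*sqrt(6))) = -189 + (6 + 6 + 2*I*sqrt(3)) = -189 + (12 + 2*I*sqrt(3)) = -177 + 2*I*sqrt(3)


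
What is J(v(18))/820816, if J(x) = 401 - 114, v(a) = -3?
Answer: 287/820816 ≈ 0.00034965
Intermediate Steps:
J(x) = 287
J(v(18))/820816 = 287/820816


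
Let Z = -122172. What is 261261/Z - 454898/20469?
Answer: -20307849955/833579556 ≈ -24.362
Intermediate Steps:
261261/Z - 454898/20469 = 261261/(-122172) - 454898/20469 = 261261*(-1/122172) - 454898*1/20469 = -87087/40724 - 454898/20469 = -20307849955/833579556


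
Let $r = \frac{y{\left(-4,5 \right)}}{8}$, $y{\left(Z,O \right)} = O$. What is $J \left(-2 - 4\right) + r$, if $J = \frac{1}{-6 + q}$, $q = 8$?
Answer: $- \frac{19}{8} \approx -2.375$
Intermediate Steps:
$r = \frac{5}{8} \approx 0.625$
$J = \frac{1}{2}$ ($J = \frac{1}{-6 + 8} = \frac{1}{2} \approx 0.5$)
$J \left(-2 - 4\right) + r = \frac{-2 - 4}{2} + \frac{5}{8} = \frac{1}{2} \left(-6\right) + \frac{5}{8} = -3 + \frac{5}{8} = - \frac{19}{8}$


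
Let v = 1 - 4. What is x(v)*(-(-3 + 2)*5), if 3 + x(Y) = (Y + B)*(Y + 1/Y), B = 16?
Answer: -695/3 ≈ -231.67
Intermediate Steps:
v = -3
x(Y) = -3 + (16 + Y)*(Y + 1/Y) (x(Y) = -3 + (Y + 16)*(Y + 1/Y) = -3 + (16 + Y)*(Y + 1/Y))
x(v)*(-(-3 + 2)*5) = (-2 + (-3)² + 16*(-3) + 16/(-3))*(-(-3 + 2)*5) = (-2 + 9 - 48 + 16*(-⅓))*(-1*(-1)*5) = (-2 + 9 - 48 - 16/3)*(1*5) = -139/3*5 = -695/3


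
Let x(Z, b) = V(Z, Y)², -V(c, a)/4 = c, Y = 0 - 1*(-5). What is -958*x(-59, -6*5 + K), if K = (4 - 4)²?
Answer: -53356768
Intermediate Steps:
Y = 5 (Y = 0 + 5 = 5)
K = 0 (K = 0² = 0)
V(c, a) = -4*c
x(Z, b) = 16*Z² (x(Z, b) = (-4*Z)² = 16*Z²)
-958*x(-59, -6*5 + K) = -15328*(-59)² = -15328*3481 = -958*55696 = -53356768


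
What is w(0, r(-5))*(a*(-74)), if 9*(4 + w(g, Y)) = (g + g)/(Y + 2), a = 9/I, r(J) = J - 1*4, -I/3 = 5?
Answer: -888/5 ≈ -177.60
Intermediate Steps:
I = -15 (I = -3*5 = -15)
r(J) = -4 + J (r(J) = J - 4 = -4 + J)
a = -3/5 (a = 9/(-15) = 9*(-1/15) = -3/5 ≈ -0.60000)
w(g, Y) = -4 + 2*g/(9*(2 + Y)) (w(g, Y) = -4 + ((g + g)/(Y + 2))/9 = -4 + ((2*g)/(2 + Y))/9 = -4 + (2*g/(2 + Y))/9 = -4 + 2*g/(9*(2 + Y)))
w(0, r(-5))*(a*(-74)) = (2*(-36 + 0 - 18*(-4 - 5))/(9*(2 + (-4 - 5))))*(-3/5*(-74)) = (2*(-36 + 0 - 18*(-9))/(9*(2 - 9)))*(222/5) = ((2/9)*(-36 + 0 + 162)/(-7))*(222/5) = ((2/9)*(-1/7)*126)*(222/5) = -4*222/5 = -888/5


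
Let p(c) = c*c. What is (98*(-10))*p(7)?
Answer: -48020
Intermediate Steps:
p(c) = c²
(98*(-10))*p(7) = (98*(-10))*7² = -980*49 = -48020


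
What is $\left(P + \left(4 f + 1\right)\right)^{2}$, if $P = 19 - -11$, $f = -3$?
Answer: $361$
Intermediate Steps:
$P = 30$ ($P = 19 + 11 = 30$)
$\left(P + \left(4 f + 1\right)\right)^{2} = \left(30 + \left(4 \left(-3\right) + 1\right)\right)^{2} = \left(30 + \left(-12 + 1\right)\right)^{2} = \left(30 - 11\right)^{2} = 19^{2} = 361$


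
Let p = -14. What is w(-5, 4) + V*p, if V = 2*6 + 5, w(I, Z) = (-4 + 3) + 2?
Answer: -237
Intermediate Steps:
w(I, Z) = 1 (w(I, Z) = -1 + 2 = 1)
V = 17 (V = 12 + 5 = 17)
w(-5, 4) + V*p = 1 + 17*(-14) = 1 - 238 = -237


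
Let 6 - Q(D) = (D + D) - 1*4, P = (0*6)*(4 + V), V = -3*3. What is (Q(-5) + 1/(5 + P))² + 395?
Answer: 20076/25 ≈ 803.04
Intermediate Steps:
V = -9
P = 0 (P = (0*6)*(4 - 9) = 0*(-5) = 0)
Q(D) = 10 - 2*D (Q(D) = 6 - ((D + D) - 1*4) = 6 - (2*D - 4) = 6 - (-4 + 2*D) = 6 + (4 - 2*D) = 10 - 2*D)
(Q(-5) + 1/(5 + P))² + 395 = ((10 - 2*(-5)) + 1/(5 + 0))² + 395 = ((10 + 10) + 1/5)² + 395 = (20 + ⅕)² + 395 = (101/5)² + 395 = 10201/25 + 395 = 20076/25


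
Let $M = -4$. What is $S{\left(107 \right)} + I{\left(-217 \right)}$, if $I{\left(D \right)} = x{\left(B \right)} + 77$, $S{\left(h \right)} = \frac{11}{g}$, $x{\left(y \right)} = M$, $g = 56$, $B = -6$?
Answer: $\frac{4099}{56} \approx 73.196$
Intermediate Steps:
$x{\left(y \right)} = -4$
$S{\left(h \right)} = \frac{11}{56}$
$I{\left(D \right)} = 73$ ($I{\left(D \right)} = -4 + 77 = 73$)
$S{\left(107 \right)} + I{\left(-217 \right)} = \frac{11}{56} + 73 = \frac{4099}{56}$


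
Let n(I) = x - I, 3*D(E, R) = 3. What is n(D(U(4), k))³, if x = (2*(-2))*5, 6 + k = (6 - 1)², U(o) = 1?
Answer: -9261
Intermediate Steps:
k = 19 (k = -6 + (6 - 1)² = -6 + 5² = -6 + 25 = 19)
D(E, R) = 1 (D(E, R) = (⅓)*3 = 1)
x = -20 (x = -4*5 = -20)
n(I) = -20 - I
n(D(U(4), k))³ = (-20 - 1*1)³ = (-20 - 1)³ = (-21)³ = -9261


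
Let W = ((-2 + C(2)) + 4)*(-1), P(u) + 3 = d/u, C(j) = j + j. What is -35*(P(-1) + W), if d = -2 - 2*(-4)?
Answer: 525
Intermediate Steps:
C(j) = 2*j
d = 6 (d = -2 + 8 = 6)
P(u) = -3 + 6/u
W = -6 (W = ((-2 + 2*2) + 4)*(-1) = ((-2 + 4) + 4)*(-1) = (2 + 4)*(-1) = 6*(-1) = -6)
-35*(P(-1) + W) = -35*((-3 + 6/(-1)) - 6) = -35*((-3 + 6*(-1)) - 6) = -35*((-3 - 6) - 6) = -35*(-9 - 6) = -35*(-15) = 525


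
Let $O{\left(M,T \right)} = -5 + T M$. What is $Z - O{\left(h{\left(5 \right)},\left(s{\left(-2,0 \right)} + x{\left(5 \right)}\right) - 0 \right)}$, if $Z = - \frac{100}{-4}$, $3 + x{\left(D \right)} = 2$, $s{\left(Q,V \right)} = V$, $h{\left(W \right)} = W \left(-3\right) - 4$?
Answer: $11$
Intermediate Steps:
$h{\left(W \right)} = -4 - 3 W$ ($h{\left(W \right)} = - 3 W - 4 = -4 - 3 W$)
$x{\left(D \right)} = -1$ ($x{\left(D \right)} = -3 + 2 = -1$)
$O{\left(M,T \right)} = -5 + M T$
$Z = 25$ ($Z = \left(-100\right) \left(- \frac{1}{4}\right) = 25$)
$Z - O{\left(h{\left(5 \right)},\left(s{\left(-2,0 \right)} + x{\left(5 \right)}\right) - 0 \right)} = 25 - \left(-5 + \left(-4 - 15\right) \left(\left(0 - 1\right) - 0\right)\right) = 25 - \left(-5 + \left(-4 - 15\right) \left(-1 + 0\right)\right) = 25 - \left(-5 - -19\right) = 25 - \left(-5 + 19\right) = 25 - 14 = 11$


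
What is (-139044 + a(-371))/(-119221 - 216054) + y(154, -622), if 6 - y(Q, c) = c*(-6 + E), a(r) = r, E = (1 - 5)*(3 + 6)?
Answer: -1751314607/67055 ≈ -26118.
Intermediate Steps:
E = -36 (E = -4*9 = -36)
y(Q, c) = 6 + 42*c (y(Q, c) = 6 - c*(-6 - 36) = 6 - c*(-42) = 6 - (-42)*c = 6 + 42*c)
(-139044 + a(-371))/(-119221 - 216054) + y(154, -622) = (-139044 - 371)/(-119221 - 216054) + (6 + 42*(-622)) = -139415/(-335275) + (6 - 26124) = -139415*(-1/335275) - 26118 = 27883/67055 - 26118 = -1751314607/67055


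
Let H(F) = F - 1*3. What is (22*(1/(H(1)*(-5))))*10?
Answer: 22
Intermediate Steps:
H(F) = -3 + F (H(F) = F - 3 = -3 + F)
(22*(1/(H(1)*(-5))))*10 = (22*(1/((-3 + 1)*(-5))))*10 = (22*(1/(-2*(-5))))*10 = (22*(1/10))*10 = (22*(1*(⅒)))*10 = (22*(⅒))*10 = (11/5)*10 = 22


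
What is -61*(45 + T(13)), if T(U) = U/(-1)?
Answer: -1952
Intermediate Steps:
T(U) = -U (T(U) = U*(-1) = -U)
-61*(45 + T(13)) = -61*(45 - 1*13) = -61*(45 - 13) = -61*32 = -1952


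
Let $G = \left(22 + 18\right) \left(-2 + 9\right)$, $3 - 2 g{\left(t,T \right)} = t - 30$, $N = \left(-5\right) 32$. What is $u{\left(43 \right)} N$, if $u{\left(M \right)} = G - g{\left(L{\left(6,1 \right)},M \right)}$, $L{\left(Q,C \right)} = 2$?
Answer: $-42320$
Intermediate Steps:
$N = -160$
$g{\left(t,T \right)} = \frac{33}{2} - \frac{t}{2}$ ($g{\left(t,T \right)} = \frac{3}{2} - \frac{t - 30}{2} = \frac{3}{2} - \frac{-30 + t}{2} = \frac{3}{2} - \left(-15 + \frac{t}{2}\right) = \frac{33}{2} - \frac{t}{2}$)
$G = 280$ ($G = 40 \cdot 7 = 280$)
$u{\left(M \right)} = \frac{529}{2}$ ($u{\left(M \right)} = 280 - \left(\frac{33}{2} - 1\right) = 280 - \frac{31}{2} = \frac{529}{2}$)
$u{\left(43 \right)} N = \frac{529}{2} \left(-160\right) = -42320$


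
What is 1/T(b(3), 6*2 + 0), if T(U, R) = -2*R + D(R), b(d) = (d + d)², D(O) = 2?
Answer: -1/22 ≈ -0.045455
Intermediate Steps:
b(d) = 4*d² (b(d) = (2*d)² = 4*d²)
T(U, R) = 2 - 2*R (T(U, R) = -2*R + 2 = 2 - 2*R)
1/T(b(3), 6*2 + 0) = 1/(2 - 2*(6*2 + 0)) = 1/(2 - 2*(12 + 0)) = 1/(2 - 2*12) = 1/(2 - 24) = 1/(-22) = -1/22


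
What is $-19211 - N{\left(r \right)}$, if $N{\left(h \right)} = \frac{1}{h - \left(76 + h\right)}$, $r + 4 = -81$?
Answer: $- \frac{1460035}{76} \approx -19211.0$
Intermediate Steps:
$r = -85$ ($r = -4 - 81 = -85$)
$N{\left(h \right)} = - \frac{1}{76}$ ($N{\left(h \right)} = \frac{1}{-76} = - \frac{1}{76}$)
$-19211 - N{\left(r \right)} = -19211 - - \frac{1}{76} = -19211 + \frac{1}{76} = - \frac{1460035}{76}$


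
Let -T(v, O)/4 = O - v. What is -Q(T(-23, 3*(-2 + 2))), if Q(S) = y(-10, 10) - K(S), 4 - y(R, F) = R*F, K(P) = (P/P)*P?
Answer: -196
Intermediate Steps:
K(P) = P (K(P) = 1*P = P)
y(R, F) = 4 - F*R (y(R, F) = 4 - R*F = 4 - F*R)
T(v, O) = -4*O + 4*v (T(v, O) = -4*(O - v) = -4*O + 4*v)
Q(S) = 104 - S (Q(S) = (4 - 1*10*(-10)) - S = (4 + 100) - S = 104 - S)
-Q(T(-23, 3*(-2 + 2))) = -(104 - (-12*(-2 + 2) + 4*(-23))) = -(104 - (-12*0 - 92)) = -(104 - (-4*0 - 92)) = -(104 - (0 - 92)) = -(104 - 1*(-92)) = -(104 + 92) = -1*196 = -196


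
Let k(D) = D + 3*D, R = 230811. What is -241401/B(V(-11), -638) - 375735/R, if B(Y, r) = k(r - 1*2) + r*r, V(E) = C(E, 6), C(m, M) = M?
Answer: -23077422439/10373261836 ≈ -2.2247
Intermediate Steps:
V(E) = 6
k(D) = 4*D
B(Y, r) = -8 + r**2 + 4*r (B(Y, r) = 4*(r - 1*2) + r*r = 4*(r - 2) + r**2 = 4*(-2 + r) + r**2 = (-8 + 4*r) + r**2 = -8 + r**2 + 4*r)
-241401/B(V(-11), -638) - 375735/R = -241401/(-8 + (-638)**2 + 4*(-638)) - 375735/230811 = -241401/(-8 + 407044 - 2552) - 375735*1/230811 = -241401/404484 - 125245/76937 = -241401*1/404484 - 125245/76937 = -80467/134828 - 125245/76937 = -23077422439/10373261836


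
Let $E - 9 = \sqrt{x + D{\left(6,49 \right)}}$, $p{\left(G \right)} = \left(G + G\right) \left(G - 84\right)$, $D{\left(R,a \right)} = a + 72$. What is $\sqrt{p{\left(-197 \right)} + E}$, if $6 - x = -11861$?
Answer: $\sqrt{110723 + 18 \sqrt{37}} \approx 332.92$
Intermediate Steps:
$D{\left(R,a \right)} = 72 + a$
$x = 11867$ ($x = 6 - -11861 = 6 + 11861 = 11867$)
$p{\left(G \right)} = 2 G \left(-84 + G\right)$
$E = 9 + 18 \sqrt{37}$ ($E = 9 + \sqrt{11867 + \left(72 + 49\right)} = 9 + \sqrt{11867 + 121} = 9 + \sqrt{11988} = 9 + 18 \sqrt{37} \approx 118.49$)
$\sqrt{p{\left(-197 \right)} + E} = \sqrt{2 \left(-197\right) \left(-84 - 197\right) + \left(9 + 18 \sqrt{37}\right)} = \sqrt{2 \left(-197\right) \left(-281\right) + \left(9 + 18 \sqrt{37}\right)} = \sqrt{110714 + \left(9 + 18 \sqrt{37}\right)} = \sqrt{110723 + 18 \sqrt{37}}$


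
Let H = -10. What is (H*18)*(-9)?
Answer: 1620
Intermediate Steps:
(H*18)*(-9) = -10*18*(-9) = -180*(-9) = 1620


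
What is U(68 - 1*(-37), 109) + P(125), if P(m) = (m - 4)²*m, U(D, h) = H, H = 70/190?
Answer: 34772382/19 ≈ 1.8301e+6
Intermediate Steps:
H = 7/19 (H = 70*(1/190) = 7/19 ≈ 0.36842)
U(D, h) = 7/19
P(m) = m*(-4 + m)² (P(m) = (-4 + m)²*m = m*(-4 + m)²)
U(68 - 1*(-37), 109) + P(125) = 7/19 + 125*(-4 + 125)² = 7/19 + 125*121² = 7/19 + 125*14641 = 7/19 + 1830125 = 34772382/19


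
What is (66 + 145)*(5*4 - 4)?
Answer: 3376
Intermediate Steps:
(66 + 145)*(5*4 - 4) = 211*(20 - 4) = 211*16 = 3376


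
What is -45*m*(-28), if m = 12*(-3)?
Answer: -45360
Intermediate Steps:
m = -36
-45*m*(-28) = -45*(-36)*(-28) = 1620*(-28) = -45360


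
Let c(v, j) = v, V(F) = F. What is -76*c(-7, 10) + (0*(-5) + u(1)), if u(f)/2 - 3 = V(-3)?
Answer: 532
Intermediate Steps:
u(f) = 0 (u(f) = 6 + 2*(-3) = 6 - 6 = 0)
-76*c(-7, 10) + (0*(-5) + u(1)) = -76*(-7) + (0*(-5) + 0) = 532 + (0 + 0) = 532 + 0 = 532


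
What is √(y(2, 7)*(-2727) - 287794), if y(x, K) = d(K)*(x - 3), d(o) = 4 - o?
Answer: 5*I*√11839 ≈ 544.04*I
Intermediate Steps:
y(x, K) = (-3 + x)*(4 - K) (y(x, K) = (4 - K)*(x - 3) = (4 - K)*(-3 + x) = (-3 + x)*(4 - K))
√(y(2, 7)*(-2727) - 287794) = √(-(-4 + 7)*(-3 + 2)*(-2727) - 287794) = √(-1*3*(-1)*(-2727) - 287794) = √(3*(-2727) - 287794) = √(-8181 - 287794) = √(-295975) = 5*I*√11839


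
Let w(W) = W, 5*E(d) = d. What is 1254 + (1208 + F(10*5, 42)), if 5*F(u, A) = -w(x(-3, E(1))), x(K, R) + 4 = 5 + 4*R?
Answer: 61541/25 ≈ 2461.6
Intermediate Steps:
E(d) = d/5
x(K, R) = 1 + 4*R (x(K, R) = -4 + (5 + 4*R) = 1 + 4*R)
F(u, A) = -9/25 (F(u, A) = (-(1 + 4*((⅕)*1)))/5 = (-(1 + 4*(⅕)))/5 = (-(1 + ⅘))/5 = (-1*9/5)/5 = (⅕)*(-9/5) = -9/25)
1254 + (1208 + F(10*5, 42)) = 1254 + (1208 - 9/25) = 1254 + 30191/25 = 61541/25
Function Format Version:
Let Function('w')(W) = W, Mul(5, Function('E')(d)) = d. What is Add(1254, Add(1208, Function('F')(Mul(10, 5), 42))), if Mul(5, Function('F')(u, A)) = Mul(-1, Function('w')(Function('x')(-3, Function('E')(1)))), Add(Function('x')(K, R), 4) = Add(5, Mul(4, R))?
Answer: Rational(61541, 25) ≈ 2461.6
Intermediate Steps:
Function('E')(d) = Mul(Rational(1, 5), d)
Function('x')(K, R) = Add(1, Mul(4, R)) (Function('x')(K, R) = Add(-4, Add(5, Mul(4, R))) = Add(1, Mul(4, R)))
Function('F')(u, A) = Rational(-9, 25) (Function('F')(u, A) = Mul(Rational(1, 5), Mul(-1, Add(1, Mul(4, Mul(Rational(1, 5), 1))))) = Mul(Rational(1, 5), Mul(-1, Add(1, Mul(4, Rational(1, 5))))) = Mul(Rational(1, 5), Mul(-1, Add(1, Rational(4, 5)))) = Mul(Rational(1, 5), Mul(-1, Rational(9, 5))) = Mul(Rational(1, 5), Rational(-9, 5)) = Rational(-9, 25))
Add(1254, Add(1208, Function('F')(Mul(10, 5), 42))) = Add(1254, Add(1208, Rational(-9, 25))) = Add(1254, Rational(30191, 25)) = Rational(61541, 25)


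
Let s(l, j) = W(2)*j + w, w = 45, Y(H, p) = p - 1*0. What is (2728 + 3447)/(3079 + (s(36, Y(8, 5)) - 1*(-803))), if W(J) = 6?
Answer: 6175/3957 ≈ 1.5605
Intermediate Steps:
Y(H, p) = p (Y(H, p) = p + 0 = p)
s(l, j) = 45 + 6*j (s(l, j) = 6*j + 45 = 45 + 6*j)
(2728 + 3447)/(3079 + (s(36, Y(8, 5)) - 1*(-803))) = (2728 + 3447)/(3079 + ((45 + 6*5) - 1*(-803))) = 6175/(3079 + ((45 + 30) + 803)) = 6175/(3079 + (75 + 803)) = 6175/(3079 + 878) = 6175/3957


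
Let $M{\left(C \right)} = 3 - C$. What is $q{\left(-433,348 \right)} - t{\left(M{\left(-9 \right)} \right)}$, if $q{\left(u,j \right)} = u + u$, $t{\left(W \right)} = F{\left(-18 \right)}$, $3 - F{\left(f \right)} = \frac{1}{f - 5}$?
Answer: $- \frac{19988}{23} \approx -869.04$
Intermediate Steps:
$F{\left(f \right)} = 3 - \frac{1}{-5 + f}$ ($F{\left(f \right)} = 3 - \frac{1}{f - 5} = 3 - \frac{1}{-5 + f}$)
$t{\left(W \right)} = \frac{70}{23}$ ($t{\left(W \right)} = \frac{-16 + 3 \left(-18\right)}{-5 - 18} = \frac{-16 - 54}{-23} = \left(- \frac{1}{23}\right) \left(-70\right) = \frac{70}{23}$)
$q{\left(u,j \right)} = 2 u$
$q{\left(-433,348 \right)} - t{\left(M{\left(-9 \right)} \right)} = 2 \left(-433\right) - \frac{70}{23} = -866 - \frac{70}{23} = - \frac{19988}{23}$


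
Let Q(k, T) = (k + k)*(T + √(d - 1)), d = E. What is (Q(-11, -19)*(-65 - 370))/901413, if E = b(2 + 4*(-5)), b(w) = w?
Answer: -60610/300471 + 3190*I*√19/300471 ≈ -0.20172 + 0.046277*I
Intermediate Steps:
E = -18 (E = 2 + 4*(-5) = 2 - 20 = -18)
d = -18
Q(k, T) = 2*k*(T + I*√19) (Q(k, T) = (k + k)*(T + √(-18 - 1)) = (2*k)*(T + √(-19)) = (2*k)*(T + I*√19) = 2*k*(T + I*√19))
(Q(-11, -19)*(-65 - 370))/901413 = ((2*(-11)*(-19 + I*√19))*(-65 - 370))/901413 = ((418 - 22*I*√19)*(-435))*(1/901413) = (-181830 + 9570*I*√19)*(1/901413) = -60610/300471 + 3190*I*√19/300471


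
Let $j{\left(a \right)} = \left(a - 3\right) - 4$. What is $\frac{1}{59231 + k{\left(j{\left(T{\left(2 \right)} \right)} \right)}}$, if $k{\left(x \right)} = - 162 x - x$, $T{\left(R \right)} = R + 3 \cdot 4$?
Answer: $\frac{1}{58090} \approx 1.7215 \cdot 10^{-5}$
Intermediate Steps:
$T{\left(R \right)} = 12 + R$ ($T{\left(R \right)} = R + 12 = 12 + R$)
$j{\left(a \right)} = -7 + a$ ($j{\left(a \right)} = \left(-3 + a\right) - 4 = -7 + a$)
$k{\left(x \right)} = - 163 x$
$\frac{1}{59231 + k{\left(j{\left(T{\left(2 \right)} \right)} \right)}} = \frac{1}{59231 - 163 \left(-7 + \left(12 + 2\right)\right)} = \frac{1}{59231 - 163 \left(-7 + 14\right)} = \frac{1}{59231 - 1141} = \frac{1}{58090}$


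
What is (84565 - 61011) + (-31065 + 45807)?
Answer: 38296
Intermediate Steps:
(84565 - 61011) + (-31065 + 45807) = 23554 + 14742 = 38296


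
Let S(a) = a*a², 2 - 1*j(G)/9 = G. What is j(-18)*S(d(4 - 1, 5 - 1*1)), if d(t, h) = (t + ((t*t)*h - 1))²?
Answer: 541968549120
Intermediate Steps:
j(G) = 18 - 9*G
d(t, h) = (-1 + t + h*t²)² (d(t, h) = (t + (t²*h - 1))² = (t + (h*t² - 1))² = (t + (-1 + h*t²))² = (-1 + t + h*t²)²)
S(a) = a³
j(-18)*S(d(4 - 1, 5 - 1*1)) = (18 - 9*(-18))*((-1 + (4 - 1) + (5 - 1*1)*(4 - 1)²)²)³ = (18 + 162)*((-1 + 3 + (5 - 1)*3²)²)³ = 180*((-1 + 3 + 4*9)²)³ = 180*((-1 + 3 + 36)²)³ = 180*(38²)³ = 180*1444³ = 180*3010936384 = 541968549120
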